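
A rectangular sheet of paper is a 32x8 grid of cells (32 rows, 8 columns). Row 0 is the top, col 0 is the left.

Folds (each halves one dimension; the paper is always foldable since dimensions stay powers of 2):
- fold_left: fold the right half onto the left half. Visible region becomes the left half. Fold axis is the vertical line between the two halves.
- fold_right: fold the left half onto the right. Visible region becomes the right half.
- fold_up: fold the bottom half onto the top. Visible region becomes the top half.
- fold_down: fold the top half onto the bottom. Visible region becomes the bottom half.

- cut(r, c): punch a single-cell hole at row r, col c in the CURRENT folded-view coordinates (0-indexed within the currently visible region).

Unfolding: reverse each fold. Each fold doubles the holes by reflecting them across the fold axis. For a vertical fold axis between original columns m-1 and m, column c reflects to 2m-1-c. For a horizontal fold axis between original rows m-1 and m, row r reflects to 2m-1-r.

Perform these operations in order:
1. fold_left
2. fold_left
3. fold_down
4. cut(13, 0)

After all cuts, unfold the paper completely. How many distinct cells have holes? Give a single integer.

Answer: 8

Derivation:
Op 1 fold_left: fold axis v@4; visible region now rows[0,32) x cols[0,4) = 32x4
Op 2 fold_left: fold axis v@2; visible region now rows[0,32) x cols[0,2) = 32x2
Op 3 fold_down: fold axis h@16; visible region now rows[16,32) x cols[0,2) = 16x2
Op 4 cut(13, 0): punch at orig (29,0); cuts so far [(29, 0)]; region rows[16,32) x cols[0,2) = 16x2
Unfold 1 (reflect across h@16): 2 holes -> [(2, 0), (29, 0)]
Unfold 2 (reflect across v@2): 4 holes -> [(2, 0), (2, 3), (29, 0), (29, 3)]
Unfold 3 (reflect across v@4): 8 holes -> [(2, 0), (2, 3), (2, 4), (2, 7), (29, 0), (29, 3), (29, 4), (29, 7)]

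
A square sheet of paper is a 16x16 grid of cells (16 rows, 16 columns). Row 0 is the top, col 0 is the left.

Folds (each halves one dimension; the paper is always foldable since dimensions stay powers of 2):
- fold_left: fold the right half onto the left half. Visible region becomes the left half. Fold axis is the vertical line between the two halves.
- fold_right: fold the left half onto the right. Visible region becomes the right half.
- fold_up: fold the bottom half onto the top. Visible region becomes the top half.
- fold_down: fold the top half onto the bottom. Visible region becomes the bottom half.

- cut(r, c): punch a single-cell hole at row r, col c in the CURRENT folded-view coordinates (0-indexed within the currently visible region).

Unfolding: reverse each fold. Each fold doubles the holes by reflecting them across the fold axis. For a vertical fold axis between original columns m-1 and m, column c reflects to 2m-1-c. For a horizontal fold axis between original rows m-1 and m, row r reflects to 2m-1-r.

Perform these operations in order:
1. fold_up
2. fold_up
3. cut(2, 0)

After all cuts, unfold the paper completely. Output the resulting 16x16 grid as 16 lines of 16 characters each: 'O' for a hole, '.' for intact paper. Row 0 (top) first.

Op 1 fold_up: fold axis h@8; visible region now rows[0,8) x cols[0,16) = 8x16
Op 2 fold_up: fold axis h@4; visible region now rows[0,4) x cols[0,16) = 4x16
Op 3 cut(2, 0): punch at orig (2,0); cuts so far [(2, 0)]; region rows[0,4) x cols[0,16) = 4x16
Unfold 1 (reflect across h@4): 2 holes -> [(2, 0), (5, 0)]
Unfold 2 (reflect across h@8): 4 holes -> [(2, 0), (5, 0), (10, 0), (13, 0)]

Answer: ................
................
O...............
................
................
O...............
................
................
................
................
O...............
................
................
O...............
................
................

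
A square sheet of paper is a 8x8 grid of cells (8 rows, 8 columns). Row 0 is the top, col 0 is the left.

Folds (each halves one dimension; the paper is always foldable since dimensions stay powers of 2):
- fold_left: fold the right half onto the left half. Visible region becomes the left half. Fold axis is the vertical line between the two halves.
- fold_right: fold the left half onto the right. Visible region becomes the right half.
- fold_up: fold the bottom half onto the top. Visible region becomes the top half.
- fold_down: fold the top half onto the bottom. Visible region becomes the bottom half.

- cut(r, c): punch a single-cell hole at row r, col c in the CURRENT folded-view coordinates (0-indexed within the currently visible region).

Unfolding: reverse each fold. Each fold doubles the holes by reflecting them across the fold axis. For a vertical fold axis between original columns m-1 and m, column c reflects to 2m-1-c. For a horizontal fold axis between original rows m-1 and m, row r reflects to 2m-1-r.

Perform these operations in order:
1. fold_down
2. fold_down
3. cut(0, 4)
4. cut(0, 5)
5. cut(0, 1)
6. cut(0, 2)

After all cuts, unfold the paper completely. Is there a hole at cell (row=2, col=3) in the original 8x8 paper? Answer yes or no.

Answer: no

Derivation:
Op 1 fold_down: fold axis h@4; visible region now rows[4,8) x cols[0,8) = 4x8
Op 2 fold_down: fold axis h@6; visible region now rows[6,8) x cols[0,8) = 2x8
Op 3 cut(0, 4): punch at orig (6,4); cuts so far [(6, 4)]; region rows[6,8) x cols[0,8) = 2x8
Op 4 cut(0, 5): punch at orig (6,5); cuts so far [(6, 4), (6, 5)]; region rows[6,8) x cols[0,8) = 2x8
Op 5 cut(0, 1): punch at orig (6,1); cuts so far [(6, 1), (6, 4), (6, 5)]; region rows[6,8) x cols[0,8) = 2x8
Op 6 cut(0, 2): punch at orig (6,2); cuts so far [(6, 1), (6, 2), (6, 4), (6, 5)]; region rows[6,8) x cols[0,8) = 2x8
Unfold 1 (reflect across h@6): 8 holes -> [(5, 1), (5, 2), (5, 4), (5, 5), (6, 1), (6, 2), (6, 4), (6, 5)]
Unfold 2 (reflect across h@4): 16 holes -> [(1, 1), (1, 2), (1, 4), (1, 5), (2, 1), (2, 2), (2, 4), (2, 5), (5, 1), (5, 2), (5, 4), (5, 5), (6, 1), (6, 2), (6, 4), (6, 5)]
Holes: [(1, 1), (1, 2), (1, 4), (1, 5), (2, 1), (2, 2), (2, 4), (2, 5), (5, 1), (5, 2), (5, 4), (5, 5), (6, 1), (6, 2), (6, 4), (6, 5)]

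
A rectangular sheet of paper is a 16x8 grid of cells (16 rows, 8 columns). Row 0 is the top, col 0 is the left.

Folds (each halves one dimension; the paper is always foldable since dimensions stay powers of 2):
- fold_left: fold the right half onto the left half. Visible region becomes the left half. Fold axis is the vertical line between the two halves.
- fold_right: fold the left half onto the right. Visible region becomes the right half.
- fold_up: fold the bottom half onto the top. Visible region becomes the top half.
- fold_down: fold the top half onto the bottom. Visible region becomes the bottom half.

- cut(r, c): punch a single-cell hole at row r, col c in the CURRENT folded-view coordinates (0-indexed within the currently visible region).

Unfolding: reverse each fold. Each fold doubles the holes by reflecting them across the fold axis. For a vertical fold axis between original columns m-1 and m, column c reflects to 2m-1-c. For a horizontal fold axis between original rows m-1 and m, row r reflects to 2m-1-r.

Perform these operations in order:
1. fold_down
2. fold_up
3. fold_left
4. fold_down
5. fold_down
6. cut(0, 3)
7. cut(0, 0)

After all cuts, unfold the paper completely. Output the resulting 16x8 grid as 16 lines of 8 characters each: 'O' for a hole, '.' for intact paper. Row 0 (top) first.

Op 1 fold_down: fold axis h@8; visible region now rows[8,16) x cols[0,8) = 8x8
Op 2 fold_up: fold axis h@12; visible region now rows[8,12) x cols[0,8) = 4x8
Op 3 fold_left: fold axis v@4; visible region now rows[8,12) x cols[0,4) = 4x4
Op 4 fold_down: fold axis h@10; visible region now rows[10,12) x cols[0,4) = 2x4
Op 5 fold_down: fold axis h@11; visible region now rows[11,12) x cols[0,4) = 1x4
Op 6 cut(0, 3): punch at orig (11,3); cuts so far [(11, 3)]; region rows[11,12) x cols[0,4) = 1x4
Op 7 cut(0, 0): punch at orig (11,0); cuts so far [(11, 0), (11, 3)]; region rows[11,12) x cols[0,4) = 1x4
Unfold 1 (reflect across h@11): 4 holes -> [(10, 0), (10, 3), (11, 0), (11, 3)]
Unfold 2 (reflect across h@10): 8 holes -> [(8, 0), (8, 3), (9, 0), (9, 3), (10, 0), (10, 3), (11, 0), (11, 3)]
Unfold 3 (reflect across v@4): 16 holes -> [(8, 0), (8, 3), (8, 4), (8, 7), (9, 0), (9, 3), (9, 4), (9, 7), (10, 0), (10, 3), (10, 4), (10, 7), (11, 0), (11, 3), (11, 4), (11, 7)]
Unfold 4 (reflect across h@12): 32 holes -> [(8, 0), (8, 3), (8, 4), (8, 7), (9, 0), (9, 3), (9, 4), (9, 7), (10, 0), (10, 3), (10, 4), (10, 7), (11, 0), (11, 3), (11, 4), (11, 7), (12, 0), (12, 3), (12, 4), (12, 7), (13, 0), (13, 3), (13, 4), (13, 7), (14, 0), (14, 3), (14, 4), (14, 7), (15, 0), (15, 3), (15, 4), (15, 7)]
Unfold 5 (reflect across h@8): 64 holes -> [(0, 0), (0, 3), (0, 4), (0, 7), (1, 0), (1, 3), (1, 4), (1, 7), (2, 0), (2, 3), (2, 4), (2, 7), (3, 0), (3, 3), (3, 4), (3, 7), (4, 0), (4, 3), (4, 4), (4, 7), (5, 0), (5, 3), (5, 4), (5, 7), (6, 0), (6, 3), (6, 4), (6, 7), (7, 0), (7, 3), (7, 4), (7, 7), (8, 0), (8, 3), (8, 4), (8, 7), (9, 0), (9, 3), (9, 4), (9, 7), (10, 0), (10, 3), (10, 4), (10, 7), (11, 0), (11, 3), (11, 4), (11, 7), (12, 0), (12, 3), (12, 4), (12, 7), (13, 0), (13, 3), (13, 4), (13, 7), (14, 0), (14, 3), (14, 4), (14, 7), (15, 0), (15, 3), (15, 4), (15, 7)]

Answer: O..OO..O
O..OO..O
O..OO..O
O..OO..O
O..OO..O
O..OO..O
O..OO..O
O..OO..O
O..OO..O
O..OO..O
O..OO..O
O..OO..O
O..OO..O
O..OO..O
O..OO..O
O..OO..O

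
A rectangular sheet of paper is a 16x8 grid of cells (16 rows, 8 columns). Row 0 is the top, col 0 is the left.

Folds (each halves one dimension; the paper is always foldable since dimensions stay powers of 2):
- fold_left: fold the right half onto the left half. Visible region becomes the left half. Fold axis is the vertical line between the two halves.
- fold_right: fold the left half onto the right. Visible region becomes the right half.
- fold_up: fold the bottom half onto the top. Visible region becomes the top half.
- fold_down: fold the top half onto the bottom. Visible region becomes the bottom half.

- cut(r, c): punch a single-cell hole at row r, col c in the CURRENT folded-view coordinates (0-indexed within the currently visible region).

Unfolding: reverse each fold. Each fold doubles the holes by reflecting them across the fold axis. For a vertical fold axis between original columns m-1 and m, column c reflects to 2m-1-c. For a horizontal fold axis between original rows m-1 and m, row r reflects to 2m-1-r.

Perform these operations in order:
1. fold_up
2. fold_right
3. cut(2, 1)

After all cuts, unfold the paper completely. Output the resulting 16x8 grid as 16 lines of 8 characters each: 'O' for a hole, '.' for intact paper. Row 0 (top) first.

Op 1 fold_up: fold axis h@8; visible region now rows[0,8) x cols[0,8) = 8x8
Op 2 fold_right: fold axis v@4; visible region now rows[0,8) x cols[4,8) = 8x4
Op 3 cut(2, 1): punch at orig (2,5); cuts so far [(2, 5)]; region rows[0,8) x cols[4,8) = 8x4
Unfold 1 (reflect across v@4): 2 holes -> [(2, 2), (2, 5)]
Unfold 2 (reflect across h@8): 4 holes -> [(2, 2), (2, 5), (13, 2), (13, 5)]

Answer: ........
........
..O..O..
........
........
........
........
........
........
........
........
........
........
..O..O..
........
........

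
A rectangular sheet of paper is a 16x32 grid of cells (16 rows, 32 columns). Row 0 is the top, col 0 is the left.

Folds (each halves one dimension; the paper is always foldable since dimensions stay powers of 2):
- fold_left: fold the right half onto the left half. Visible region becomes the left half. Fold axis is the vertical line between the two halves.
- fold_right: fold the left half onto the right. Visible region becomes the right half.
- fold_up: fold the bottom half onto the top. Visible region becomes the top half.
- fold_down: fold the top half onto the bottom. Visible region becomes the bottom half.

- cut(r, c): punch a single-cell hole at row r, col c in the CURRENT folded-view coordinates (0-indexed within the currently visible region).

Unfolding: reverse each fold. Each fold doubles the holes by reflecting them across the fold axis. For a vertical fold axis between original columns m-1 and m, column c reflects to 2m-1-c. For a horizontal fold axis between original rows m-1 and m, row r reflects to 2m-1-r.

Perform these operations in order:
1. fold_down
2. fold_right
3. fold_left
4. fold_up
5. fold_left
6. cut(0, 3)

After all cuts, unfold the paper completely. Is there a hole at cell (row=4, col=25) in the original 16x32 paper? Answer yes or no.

Op 1 fold_down: fold axis h@8; visible region now rows[8,16) x cols[0,32) = 8x32
Op 2 fold_right: fold axis v@16; visible region now rows[8,16) x cols[16,32) = 8x16
Op 3 fold_left: fold axis v@24; visible region now rows[8,16) x cols[16,24) = 8x8
Op 4 fold_up: fold axis h@12; visible region now rows[8,12) x cols[16,24) = 4x8
Op 5 fold_left: fold axis v@20; visible region now rows[8,12) x cols[16,20) = 4x4
Op 6 cut(0, 3): punch at orig (8,19); cuts so far [(8, 19)]; region rows[8,12) x cols[16,20) = 4x4
Unfold 1 (reflect across v@20): 2 holes -> [(8, 19), (8, 20)]
Unfold 2 (reflect across h@12): 4 holes -> [(8, 19), (8, 20), (15, 19), (15, 20)]
Unfold 3 (reflect across v@24): 8 holes -> [(8, 19), (8, 20), (8, 27), (8, 28), (15, 19), (15, 20), (15, 27), (15, 28)]
Unfold 4 (reflect across v@16): 16 holes -> [(8, 3), (8, 4), (8, 11), (8, 12), (8, 19), (8, 20), (8, 27), (8, 28), (15, 3), (15, 4), (15, 11), (15, 12), (15, 19), (15, 20), (15, 27), (15, 28)]
Unfold 5 (reflect across h@8): 32 holes -> [(0, 3), (0, 4), (0, 11), (0, 12), (0, 19), (0, 20), (0, 27), (0, 28), (7, 3), (7, 4), (7, 11), (7, 12), (7, 19), (7, 20), (7, 27), (7, 28), (8, 3), (8, 4), (8, 11), (8, 12), (8, 19), (8, 20), (8, 27), (8, 28), (15, 3), (15, 4), (15, 11), (15, 12), (15, 19), (15, 20), (15, 27), (15, 28)]
Holes: [(0, 3), (0, 4), (0, 11), (0, 12), (0, 19), (0, 20), (0, 27), (0, 28), (7, 3), (7, 4), (7, 11), (7, 12), (7, 19), (7, 20), (7, 27), (7, 28), (8, 3), (8, 4), (8, 11), (8, 12), (8, 19), (8, 20), (8, 27), (8, 28), (15, 3), (15, 4), (15, 11), (15, 12), (15, 19), (15, 20), (15, 27), (15, 28)]

Answer: no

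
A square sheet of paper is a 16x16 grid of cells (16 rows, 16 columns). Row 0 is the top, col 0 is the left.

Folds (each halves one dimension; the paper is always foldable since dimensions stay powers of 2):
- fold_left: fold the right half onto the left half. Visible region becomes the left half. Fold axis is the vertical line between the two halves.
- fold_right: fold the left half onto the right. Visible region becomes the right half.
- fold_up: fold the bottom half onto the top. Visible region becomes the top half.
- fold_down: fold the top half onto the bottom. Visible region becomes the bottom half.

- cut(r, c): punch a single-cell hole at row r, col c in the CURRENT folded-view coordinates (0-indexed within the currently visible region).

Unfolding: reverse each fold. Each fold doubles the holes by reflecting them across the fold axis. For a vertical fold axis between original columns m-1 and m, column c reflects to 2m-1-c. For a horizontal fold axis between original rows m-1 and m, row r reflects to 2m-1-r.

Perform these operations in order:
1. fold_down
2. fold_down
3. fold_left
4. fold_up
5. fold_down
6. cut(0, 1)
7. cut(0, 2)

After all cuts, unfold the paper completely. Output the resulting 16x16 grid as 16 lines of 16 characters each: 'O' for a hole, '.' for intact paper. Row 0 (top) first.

Op 1 fold_down: fold axis h@8; visible region now rows[8,16) x cols[0,16) = 8x16
Op 2 fold_down: fold axis h@12; visible region now rows[12,16) x cols[0,16) = 4x16
Op 3 fold_left: fold axis v@8; visible region now rows[12,16) x cols[0,8) = 4x8
Op 4 fold_up: fold axis h@14; visible region now rows[12,14) x cols[0,8) = 2x8
Op 5 fold_down: fold axis h@13; visible region now rows[13,14) x cols[0,8) = 1x8
Op 6 cut(0, 1): punch at orig (13,1); cuts so far [(13, 1)]; region rows[13,14) x cols[0,8) = 1x8
Op 7 cut(0, 2): punch at orig (13,2); cuts so far [(13, 1), (13, 2)]; region rows[13,14) x cols[0,8) = 1x8
Unfold 1 (reflect across h@13): 4 holes -> [(12, 1), (12, 2), (13, 1), (13, 2)]
Unfold 2 (reflect across h@14): 8 holes -> [(12, 1), (12, 2), (13, 1), (13, 2), (14, 1), (14, 2), (15, 1), (15, 2)]
Unfold 3 (reflect across v@8): 16 holes -> [(12, 1), (12, 2), (12, 13), (12, 14), (13, 1), (13, 2), (13, 13), (13, 14), (14, 1), (14, 2), (14, 13), (14, 14), (15, 1), (15, 2), (15, 13), (15, 14)]
Unfold 4 (reflect across h@12): 32 holes -> [(8, 1), (8, 2), (8, 13), (8, 14), (9, 1), (9, 2), (9, 13), (9, 14), (10, 1), (10, 2), (10, 13), (10, 14), (11, 1), (11, 2), (11, 13), (11, 14), (12, 1), (12, 2), (12, 13), (12, 14), (13, 1), (13, 2), (13, 13), (13, 14), (14, 1), (14, 2), (14, 13), (14, 14), (15, 1), (15, 2), (15, 13), (15, 14)]
Unfold 5 (reflect across h@8): 64 holes -> [(0, 1), (0, 2), (0, 13), (0, 14), (1, 1), (1, 2), (1, 13), (1, 14), (2, 1), (2, 2), (2, 13), (2, 14), (3, 1), (3, 2), (3, 13), (3, 14), (4, 1), (4, 2), (4, 13), (4, 14), (5, 1), (5, 2), (5, 13), (5, 14), (6, 1), (6, 2), (6, 13), (6, 14), (7, 1), (7, 2), (7, 13), (7, 14), (8, 1), (8, 2), (8, 13), (8, 14), (9, 1), (9, 2), (9, 13), (9, 14), (10, 1), (10, 2), (10, 13), (10, 14), (11, 1), (11, 2), (11, 13), (11, 14), (12, 1), (12, 2), (12, 13), (12, 14), (13, 1), (13, 2), (13, 13), (13, 14), (14, 1), (14, 2), (14, 13), (14, 14), (15, 1), (15, 2), (15, 13), (15, 14)]

Answer: .OO..........OO.
.OO..........OO.
.OO..........OO.
.OO..........OO.
.OO..........OO.
.OO..........OO.
.OO..........OO.
.OO..........OO.
.OO..........OO.
.OO..........OO.
.OO..........OO.
.OO..........OO.
.OO..........OO.
.OO..........OO.
.OO..........OO.
.OO..........OO.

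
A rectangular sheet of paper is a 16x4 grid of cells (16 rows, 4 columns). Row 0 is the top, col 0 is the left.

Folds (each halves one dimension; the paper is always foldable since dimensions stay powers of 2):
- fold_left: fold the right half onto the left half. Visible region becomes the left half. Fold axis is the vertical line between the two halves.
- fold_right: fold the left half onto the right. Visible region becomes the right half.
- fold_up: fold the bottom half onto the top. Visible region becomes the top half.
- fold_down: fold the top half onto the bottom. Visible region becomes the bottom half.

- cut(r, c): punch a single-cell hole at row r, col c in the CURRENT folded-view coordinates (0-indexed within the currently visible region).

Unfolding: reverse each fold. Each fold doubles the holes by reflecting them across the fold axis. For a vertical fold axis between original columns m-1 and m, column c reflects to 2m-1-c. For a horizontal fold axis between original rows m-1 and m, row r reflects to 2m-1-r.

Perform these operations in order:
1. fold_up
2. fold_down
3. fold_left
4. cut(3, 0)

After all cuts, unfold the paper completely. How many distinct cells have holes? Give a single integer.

Answer: 8

Derivation:
Op 1 fold_up: fold axis h@8; visible region now rows[0,8) x cols[0,4) = 8x4
Op 2 fold_down: fold axis h@4; visible region now rows[4,8) x cols[0,4) = 4x4
Op 3 fold_left: fold axis v@2; visible region now rows[4,8) x cols[0,2) = 4x2
Op 4 cut(3, 0): punch at orig (7,0); cuts so far [(7, 0)]; region rows[4,8) x cols[0,2) = 4x2
Unfold 1 (reflect across v@2): 2 holes -> [(7, 0), (7, 3)]
Unfold 2 (reflect across h@4): 4 holes -> [(0, 0), (0, 3), (7, 0), (7, 3)]
Unfold 3 (reflect across h@8): 8 holes -> [(0, 0), (0, 3), (7, 0), (7, 3), (8, 0), (8, 3), (15, 0), (15, 3)]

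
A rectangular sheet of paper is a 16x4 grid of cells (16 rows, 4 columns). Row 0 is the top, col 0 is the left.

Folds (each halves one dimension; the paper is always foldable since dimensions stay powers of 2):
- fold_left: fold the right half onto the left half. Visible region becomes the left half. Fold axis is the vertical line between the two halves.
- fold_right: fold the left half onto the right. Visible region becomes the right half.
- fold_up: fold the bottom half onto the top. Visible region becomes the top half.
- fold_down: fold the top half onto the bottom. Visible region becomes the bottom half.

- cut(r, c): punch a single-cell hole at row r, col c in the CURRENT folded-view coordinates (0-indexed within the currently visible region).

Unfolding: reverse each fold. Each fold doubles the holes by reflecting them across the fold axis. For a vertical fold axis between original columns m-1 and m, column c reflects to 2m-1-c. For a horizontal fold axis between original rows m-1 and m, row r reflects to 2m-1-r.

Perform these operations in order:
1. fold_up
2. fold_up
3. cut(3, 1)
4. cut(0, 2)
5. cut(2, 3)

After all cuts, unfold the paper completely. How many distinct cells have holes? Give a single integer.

Answer: 12

Derivation:
Op 1 fold_up: fold axis h@8; visible region now rows[0,8) x cols[0,4) = 8x4
Op 2 fold_up: fold axis h@4; visible region now rows[0,4) x cols[0,4) = 4x4
Op 3 cut(3, 1): punch at orig (3,1); cuts so far [(3, 1)]; region rows[0,4) x cols[0,4) = 4x4
Op 4 cut(0, 2): punch at orig (0,2); cuts so far [(0, 2), (3, 1)]; region rows[0,4) x cols[0,4) = 4x4
Op 5 cut(2, 3): punch at orig (2,3); cuts so far [(0, 2), (2, 3), (3, 1)]; region rows[0,4) x cols[0,4) = 4x4
Unfold 1 (reflect across h@4): 6 holes -> [(0, 2), (2, 3), (3, 1), (4, 1), (5, 3), (7, 2)]
Unfold 2 (reflect across h@8): 12 holes -> [(0, 2), (2, 3), (3, 1), (4, 1), (5, 3), (7, 2), (8, 2), (10, 3), (11, 1), (12, 1), (13, 3), (15, 2)]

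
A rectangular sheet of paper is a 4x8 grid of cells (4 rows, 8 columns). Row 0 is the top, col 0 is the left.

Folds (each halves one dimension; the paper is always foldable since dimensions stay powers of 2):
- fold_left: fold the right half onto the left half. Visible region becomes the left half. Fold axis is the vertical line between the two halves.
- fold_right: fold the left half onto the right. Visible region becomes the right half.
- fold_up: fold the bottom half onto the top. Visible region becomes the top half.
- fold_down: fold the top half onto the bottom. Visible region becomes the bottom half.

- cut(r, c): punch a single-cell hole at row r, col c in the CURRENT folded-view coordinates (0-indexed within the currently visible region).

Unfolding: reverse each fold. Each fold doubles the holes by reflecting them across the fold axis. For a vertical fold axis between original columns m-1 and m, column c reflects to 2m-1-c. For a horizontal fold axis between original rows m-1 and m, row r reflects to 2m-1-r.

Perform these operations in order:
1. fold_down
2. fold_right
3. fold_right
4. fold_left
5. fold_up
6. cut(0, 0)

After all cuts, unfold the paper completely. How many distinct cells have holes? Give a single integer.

Answer: 32

Derivation:
Op 1 fold_down: fold axis h@2; visible region now rows[2,4) x cols[0,8) = 2x8
Op 2 fold_right: fold axis v@4; visible region now rows[2,4) x cols[4,8) = 2x4
Op 3 fold_right: fold axis v@6; visible region now rows[2,4) x cols[6,8) = 2x2
Op 4 fold_left: fold axis v@7; visible region now rows[2,4) x cols[6,7) = 2x1
Op 5 fold_up: fold axis h@3; visible region now rows[2,3) x cols[6,7) = 1x1
Op 6 cut(0, 0): punch at orig (2,6); cuts so far [(2, 6)]; region rows[2,3) x cols[6,7) = 1x1
Unfold 1 (reflect across h@3): 2 holes -> [(2, 6), (3, 6)]
Unfold 2 (reflect across v@7): 4 holes -> [(2, 6), (2, 7), (3, 6), (3, 7)]
Unfold 3 (reflect across v@6): 8 holes -> [(2, 4), (2, 5), (2, 6), (2, 7), (3, 4), (3, 5), (3, 6), (3, 7)]
Unfold 4 (reflect across v@4): 16 holes -> [(2, 0), (2, 1), (2, 2), (2, 3), (2, 4), (2, 5), (2, 6), (2, 7), (3, 0), (3, 1), (3, 2), (3, 3), (3, 4), (3, 5), (3, 6), (3, 7)]
Unfold 5 (reflect across h@2): 32 holes -> [(0, 0), (0, 1), (0, 2), (0, 3), (0, 4), (0, 5), (0, 6), (0, 7), (1, 0), (1, 1), (1, 2), (1, 3), (1, 4), (1, 5), (1, 6), (1, 7), (2, 0), (2, 1), (2, 2), (2, 3), (2, 4), (2, 5), (2, 6), (2, 7), (3, 0), (3, 1), (3, 2), (3, 3), (3, 4), (3, 5), (3, 6), (3, 7)]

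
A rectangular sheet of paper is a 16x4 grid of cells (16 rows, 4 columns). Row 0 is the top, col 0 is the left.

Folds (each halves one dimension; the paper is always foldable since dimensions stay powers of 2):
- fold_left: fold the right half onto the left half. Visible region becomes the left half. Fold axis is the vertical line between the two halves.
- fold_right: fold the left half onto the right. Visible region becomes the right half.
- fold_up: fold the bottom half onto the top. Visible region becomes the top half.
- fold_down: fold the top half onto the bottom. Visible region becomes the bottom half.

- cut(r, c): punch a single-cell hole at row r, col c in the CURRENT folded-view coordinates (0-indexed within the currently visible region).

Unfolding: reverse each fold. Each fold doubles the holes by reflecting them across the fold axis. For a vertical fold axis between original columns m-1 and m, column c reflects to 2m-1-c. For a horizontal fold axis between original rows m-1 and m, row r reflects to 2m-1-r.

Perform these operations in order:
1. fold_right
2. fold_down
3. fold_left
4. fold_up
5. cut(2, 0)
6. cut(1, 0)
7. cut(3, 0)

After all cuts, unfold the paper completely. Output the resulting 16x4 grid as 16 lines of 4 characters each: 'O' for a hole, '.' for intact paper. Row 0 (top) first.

Op 1 fold_right: fold axis v@2; visible region now rows[0,16) x cols[2,4) = 16x2
Op 2 fold_down: fold axis h@8; visible region now rows[8,16) x cols[2,4) = 8x2
Op 3 fold_left: fold axis v@3; visible region now rows[8,16) x cols[2,3) = 8x1
Op 4 fold_up: fold axis h@12; visible region now rows[8,12) x cols[2,3) = 4x1
Op 5 cut(2, 0): punch at orig (10,2); cuts so far [(10, 2)]; region rows[8,12) x cols[2,3) = 4x1
Op 6 cut(1, 0): punch at orig (9,2); cuts so far [(9, 2), (10, 2)]; region rows[8,12) x cols[2,3) = 4x1
Op 7 cut(3, 0): punch at orig (11,2); cuts so far [(9, 2), (10, 2), (11, 2)]; region rows[8,12) x cols[2,3) = 4x1
Unfold 1 (reflect across h@12): 6 holes -> [(9, 2), (10, 2), (11, 2), (12, 2), (13, 2), (14, 2)]
Unfold 2 (reflect across v@3): 12 holes -> [(9, 2), (9, 3), (10, 2), (10, 3), (11, 2), (11, 3), (12, 2), (12, 3), (13, 2), (13, 3), (14, 2), (14, 3)]
Unfold 3 (reflect across h@8): 24 holes -> [(1, 2), (1, 3), (2, 2), (2, 3), (3, 2), (3, 3), (4, 2), (4, 3), (5, 2), (5, 3), (6, 2), (6, 3), (9, 2), (9, 3), (10, 2), (10, 3), (11, 2), (11, 3), (12, 2), (12, 3), (13, 2), (13, 3), (14, 2), (14, 3)]
Unfold 4 (reflect across v@2): 48 holes -> [(1, 0), (1, 1), (1, 2), (1, 3), (2, 0), (2, 1), (2, 2), (2, 3), (3, 0), (3, 1), (3, 2), (3, 3), (4, 0), (4, 1), (4, 2), (4, 3), (5, 0), (5, 1), (5, 2), (5, 3), (6, 0), (6, 1), (6, 2), (6, 3), (9, 0), (9, 1), (9, 2), (9, 3), (10, 0), (10, 1), (10, 2), (10, 3), (11, 0), (11, 1), (11, 2), (11, 3), (12, 0), (12, 1), (12, 2), (12, 3), (13, 0), (13, 1), (13, 2), (13, 3), (14, 0), (14, 1), (14, 2), (14, 3)]

Answer: ....
OOOO
OOOO
OOOO
OOOO
OOOO
OOOO
....
....
OOOO
OOOO
OOOO
OOOO
OOOO
OOOO
....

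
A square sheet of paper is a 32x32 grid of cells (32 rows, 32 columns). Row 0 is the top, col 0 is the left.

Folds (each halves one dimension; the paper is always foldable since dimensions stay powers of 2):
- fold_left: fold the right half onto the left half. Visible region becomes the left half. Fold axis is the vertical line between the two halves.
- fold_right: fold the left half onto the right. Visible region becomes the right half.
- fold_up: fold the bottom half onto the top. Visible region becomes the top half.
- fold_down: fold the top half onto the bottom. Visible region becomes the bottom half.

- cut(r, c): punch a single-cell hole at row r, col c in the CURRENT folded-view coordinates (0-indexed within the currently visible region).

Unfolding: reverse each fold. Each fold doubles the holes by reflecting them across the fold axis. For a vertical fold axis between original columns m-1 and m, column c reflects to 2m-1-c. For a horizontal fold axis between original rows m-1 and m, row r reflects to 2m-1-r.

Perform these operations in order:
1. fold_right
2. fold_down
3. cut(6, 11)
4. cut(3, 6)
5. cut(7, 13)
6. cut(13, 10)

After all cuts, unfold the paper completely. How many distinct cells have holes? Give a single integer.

Answer: 16

Derivation:
Op 1 fold_right: fold axis v@16; visible region now rows[0,32) x cols[16,32) = 32x16
Op 2 fold_down: fold axis h@16; visible region now rows[16,32) x cols[16,32) = 16x16
Op 3 cut(6, 11): punch at orig (22,27); cuts so far [(22, 27)]; region rows[16,32) x cols[16,32) = 16x16
Op 4 cut(3, 6): punch at orig (19,22); cuts so far [(19, 22), (22, 27)]; region rows[16,32) x cols[16,32) = 16x16
Op 5 cut(7, 13): punch at orig (23,29); cuts so far [(19, 22), (22, 27), (23, 29)]; region rows[16,32) x cols[16,32) = 16x16
Op 6 cut(13, 10): punch at orig (29,26); cuts so far [(19, 22), (22, 27), (23, 29), (29, 26)]; region rows[16,32) x cols[16,32) = 16x16
Unfold 1 (reflect across h@16): 8 holes -> [(2, 26), (8, 29), (9, 27), (12, 22), (19, 22), (22, 27), (23, 29), (29, 26)]
Unfold 2 (reflect across v@16): 16 holes -> [(2, 5), (2, 26), (8, 2), (8, 29), (9, 4), (9, 27), (12, 9), (12, 22), (19, 9), (19, 22), (22, 4), (22, 27), (23, 2), (23, 29), (29, 5), (29, 26)]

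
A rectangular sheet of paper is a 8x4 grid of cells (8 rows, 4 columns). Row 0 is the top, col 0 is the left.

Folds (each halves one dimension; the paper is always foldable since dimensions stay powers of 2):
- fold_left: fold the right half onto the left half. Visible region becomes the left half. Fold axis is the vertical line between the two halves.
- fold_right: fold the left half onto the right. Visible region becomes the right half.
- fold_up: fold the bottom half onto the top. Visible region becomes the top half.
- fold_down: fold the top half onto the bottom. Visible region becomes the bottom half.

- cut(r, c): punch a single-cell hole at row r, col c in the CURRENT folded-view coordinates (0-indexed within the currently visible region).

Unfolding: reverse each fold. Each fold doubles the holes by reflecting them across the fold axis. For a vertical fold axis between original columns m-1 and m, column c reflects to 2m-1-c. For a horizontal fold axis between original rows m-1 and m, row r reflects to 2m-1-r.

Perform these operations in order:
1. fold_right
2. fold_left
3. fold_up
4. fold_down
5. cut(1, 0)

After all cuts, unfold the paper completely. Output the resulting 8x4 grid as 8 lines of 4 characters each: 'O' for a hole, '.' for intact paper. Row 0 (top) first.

Answer: OOOO
....
....
OOOO
OOOO
....
....
OOOO

Derivation:
Op 1 fold_right: fold axis v@2; visible region now rows[0,8) x cols[2,4) = 8x2
Op 2 fold_left: fold axis v@3; visible region now rows[0,8) x cols[2,3) = 8x1
Op 3 fold_up: fold axis h@4; visible region now rows[0,4) x cols[2,3) = 4x1
Op 4 fold_down: fold axis h@2; visible region now rows[2,4) x cols[2,3) = 2x1
Op 5 cut(1, 0): punch at orig (3,2); cuts so far [(3, 2)]; region rows[2,4) x cols[2,3) = 2x1
Unfold 1 (reflect across h@2): 2 holes -> [(0, 2), (3, 2)]
Unfold 2 (reflect across h@4): 4 holes -> [(0, 2), (3, 2), (4, 2), (7, 2)]
Unfold 3 (reflect across v@3): 8 holes -> [(0, 2), (0, 3), (3, 2), (3, 3), (4, 2), (4, 3), (7, 2), (7, 3)]
Unfold 4 (reflect across v@2): 16 holes -> [(0, 0), (0, 1), (0, 2), (0, 3), (3, 0), (3, 1), (3, 2), (3, 3), (4, 0), (4, 1), (4, 2), (4, 3), (7, 0), (7, 1), (7, 2), (7, 3)]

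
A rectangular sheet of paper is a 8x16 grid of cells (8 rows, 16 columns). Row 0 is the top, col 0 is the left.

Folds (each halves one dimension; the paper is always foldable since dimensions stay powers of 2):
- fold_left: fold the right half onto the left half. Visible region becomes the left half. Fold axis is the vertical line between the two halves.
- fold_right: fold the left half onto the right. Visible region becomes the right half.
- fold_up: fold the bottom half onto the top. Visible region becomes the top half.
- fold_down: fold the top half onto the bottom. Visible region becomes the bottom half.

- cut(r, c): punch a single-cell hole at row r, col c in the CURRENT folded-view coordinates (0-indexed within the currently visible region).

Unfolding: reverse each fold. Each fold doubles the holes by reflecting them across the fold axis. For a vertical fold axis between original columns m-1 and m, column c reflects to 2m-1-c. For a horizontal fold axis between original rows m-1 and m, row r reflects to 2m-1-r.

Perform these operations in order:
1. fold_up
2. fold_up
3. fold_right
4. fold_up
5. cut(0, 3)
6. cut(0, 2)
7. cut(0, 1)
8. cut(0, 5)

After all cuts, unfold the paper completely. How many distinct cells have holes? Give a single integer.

Answer: 64

Derivation:
Op 1 fold_up: fold axis h@4; visible region now rows[0,4) x cols[0,16) = 4x16
Op 2 fold_up: fold axis h@2; visible region now rows[0,2) x cols[0,16) = 2x16
Op 3 fold_right: fold axis v@8; visible region now rows[0,2) x cols[8,16) = 2x8
Op 4 fold_up: fold axis h@1; visible region now rows[0,1) x cols[8,16) = 1x8
Op 5 cut(0, 3): punch at orig (0,11); cuts so far [(0, 11)]; region rows[0,1) x cols[8,16) = 1x8
Op 6 cut(0, 2): punch at orig (0,10); cuts so far [(0, 10), (0, 11)]; region rows[0,1) x cols[8,16) = 1x8
Op 7 cut(0, 1): punch at orig (0,9); cuts so far [(0, 9), (0, 10), (0, 11)]; region rows[0,1) x cols[8,16) = 1x8
Op 8 cut(0, 5): punch at orig (0,13); cuts so far [(0, 9), (0, 10), (0, 11), (0, 13)]; region rows[0,1) x cols[8,16) = 1x8
Unfold 1 (reflect across h@1): 8 holes -> [(0, 9), (0, 10), (0, 11), (0, 13), (1, 9), (1, 10), (1, 11), (1, 13)]
Unfold 2 (reflect across v@8): 16 holes -> [(0, 2), (0, 4), (0, 5), (0, 6), (0, 9), (0, 10), (0, 11), (0, 13), (1, 2), (1, 4), (1, 5), (1, 6), (1, 9), (1, 10), (1, 11), (1, 13)]
Unfold 3 (reflect across h@2): 32 holes -> [(0, 2), (0, 4), (0, 5), (0, 6), (0, 9), (0, 10), (0, 11), (0, 13), (1, 2), (1, 4), (1, 5), (1, 6), (1, 9), (1, 10), (1, 11), (1, 13), (2, 2), (2, 4), (2, 5), (2, 6), (2, 9), (2, 10), (2, 11), (2, 13), (3, 2), (3, 4), (3, 5), (3, 6), (3, 9), (3, 10), (3, 11), (3, 13)]
Unfold 4 (reflect across h@4): 64 holes -> [(0, 2), (0, 4), (0, 5), (0, 6), (0, 9), (0, 10), (0, 11), (0, 13), (1, 2), (1, 4), (1, 5), (1, 6), (1, 9), (1, 10), (1, 11), (1, 13), (2, 2), (2, 4), (2, 5), (2, 6), (2, 9), (2, 10), (2, 11), (2, 13), (3, 2), (3, 4), (3, 5), (3, 6), (3, 9), (3, 10), (3, 11), (3, 13), (4, 2), (4, 4), (4, 5), (4, 6), (4, 9), (4, 10), (4, 11), (4, 13), (5, 2), (5, 4), (5, 5), (5, 6), (5, 9), (5, 10), (5, 11), (5, 13), (6, 2), (6, 4), (6, 5), (6, 6), (6, 9), (6, 10), (6, 11), (6, 13), (7, 2), (7, 4), (7, 5), (7, 6), (7, 9), (7, 10), (7, 11), (7, 13)]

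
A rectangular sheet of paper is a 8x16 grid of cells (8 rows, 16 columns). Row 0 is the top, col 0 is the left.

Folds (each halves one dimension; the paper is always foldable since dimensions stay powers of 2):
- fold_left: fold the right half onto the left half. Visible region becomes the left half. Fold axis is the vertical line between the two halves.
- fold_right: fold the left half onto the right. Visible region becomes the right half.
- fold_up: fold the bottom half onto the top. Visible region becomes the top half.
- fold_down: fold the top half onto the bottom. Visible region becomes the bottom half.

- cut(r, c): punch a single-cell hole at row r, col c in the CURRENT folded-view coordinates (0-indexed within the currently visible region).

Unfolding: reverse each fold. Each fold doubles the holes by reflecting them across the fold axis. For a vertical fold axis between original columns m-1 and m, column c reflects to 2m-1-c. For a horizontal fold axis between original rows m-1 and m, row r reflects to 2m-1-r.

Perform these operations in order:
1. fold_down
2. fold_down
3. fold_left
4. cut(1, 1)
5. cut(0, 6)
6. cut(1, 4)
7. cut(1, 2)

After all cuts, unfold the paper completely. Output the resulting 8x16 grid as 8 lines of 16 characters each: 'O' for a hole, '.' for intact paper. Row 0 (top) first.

Op 1 fold_down: fold axis h@4; visible region now rows[4,8) x cols[0,16) = 4x16
Op 2 fold_down: fold axis h@6; visible region now rows[6,8) x cols[0,16) = 2x16
Op 3 fold_left: fold axis v@8; visible region now rows[6,8) x cols[0,8) = 2x8
Op 4 cut(1, 1): punch at orig (7,1); cuts so far [(7, 1)]; region rows[6,8) x cols[0,8) = 2x8
Op 5 cut(0, 6): punch at orig (6,6); cuts so far [(6, 6), (7, 1)]; region rows[6,8) x cols[0,8) = 2x8
Op 6 cut(1, 4): punch at orig (7,4); cuts so far [(6, 6), (7, 1), (7, 4)]; region rows[6,8) x cols[0,8) = 2x8
Op 7 cut(1, 2): punch at orig (7,2); cuts so far [(6, 6), (7, 1), (7, 2), (7, 4)]; region rows[6,8) x cols[0,8) = 2x8
Unfold 1 (reflect across v@8): 8 holes -> [(6, 6), (6, 9), (7, 1), (7, 2), (7, 4), (7, 11), (7, 13), (7, 14)]
Unfold 2 (reflect across h@6): 16 holes -> [(4, 1), (4, 2), (4, 4), (4, 11), (4, 13), (4, 14), (5, 6), (5, 9), (6, 6), (6, 9), (7, 1), (7, 2), (7, 4), (7, 11), (7, 13), (7, 14)]
Unfold 3 (reflect across h@4): 32 holes -> [(0, 1), (0, 2), (0, 4), (0, 11), (0, 13), (0, 14), (1, 6), (1, 9), (2, 6), (2, 9), (3, 1), (3, 2), (3, 4), (3, 11), (3, 13), (3, 14), (4, 1), (4, 2), (4, 4), (4, 11), (4, 13), (4, 14), (5, 6), (5, 9), (6, 6), (6, 9), (7, 1), (7, 2), (7, 4), (7, 11), (7, 13), (7, 14)]

Answer: .OO.O......O.OO.
......O..O......
......O..O......
.OO.O......O.OO.
.OO.O......O.OO.
......O..O......
......O..O......
.OO.O......O.OO.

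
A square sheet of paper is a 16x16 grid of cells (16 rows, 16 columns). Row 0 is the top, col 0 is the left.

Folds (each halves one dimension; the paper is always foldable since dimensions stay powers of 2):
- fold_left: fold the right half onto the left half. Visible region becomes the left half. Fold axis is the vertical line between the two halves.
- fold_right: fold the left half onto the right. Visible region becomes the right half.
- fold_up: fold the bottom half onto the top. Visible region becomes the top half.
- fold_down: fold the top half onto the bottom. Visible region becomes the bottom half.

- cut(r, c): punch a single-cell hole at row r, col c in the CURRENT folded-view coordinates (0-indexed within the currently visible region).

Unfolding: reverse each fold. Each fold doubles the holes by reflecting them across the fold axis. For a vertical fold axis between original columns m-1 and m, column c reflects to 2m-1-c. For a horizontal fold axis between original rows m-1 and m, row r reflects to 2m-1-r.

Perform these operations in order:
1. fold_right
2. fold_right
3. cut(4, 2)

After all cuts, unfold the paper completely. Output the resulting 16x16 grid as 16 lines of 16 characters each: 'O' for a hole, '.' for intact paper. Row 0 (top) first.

Op 1 fold_right: fold axis v@8; visible region now rows[0,16) x cols[8,16) = 16x8
Op 2 fold_right: fold axis v@12; visible region now rows[0,16) x cols[12,16) = 16x4
Op 3 cut(4, 2): punch at orig (4,14); cuts so far [(4, 14)]; region rows[0,16) x cols[12,16) = 16x4
Unfold 1 (reflect across v@12): 2 holes -> [(4, 9), (4, 14)]
Unfold 2 (reflect across v@8): 4 holes -> [(4, 1), (4, 6), (4, 9), (4, 14)]

Answer: ................
................
................
................
.O....O..O....O.
................
................
................
................
................
................
................
................
................
................
................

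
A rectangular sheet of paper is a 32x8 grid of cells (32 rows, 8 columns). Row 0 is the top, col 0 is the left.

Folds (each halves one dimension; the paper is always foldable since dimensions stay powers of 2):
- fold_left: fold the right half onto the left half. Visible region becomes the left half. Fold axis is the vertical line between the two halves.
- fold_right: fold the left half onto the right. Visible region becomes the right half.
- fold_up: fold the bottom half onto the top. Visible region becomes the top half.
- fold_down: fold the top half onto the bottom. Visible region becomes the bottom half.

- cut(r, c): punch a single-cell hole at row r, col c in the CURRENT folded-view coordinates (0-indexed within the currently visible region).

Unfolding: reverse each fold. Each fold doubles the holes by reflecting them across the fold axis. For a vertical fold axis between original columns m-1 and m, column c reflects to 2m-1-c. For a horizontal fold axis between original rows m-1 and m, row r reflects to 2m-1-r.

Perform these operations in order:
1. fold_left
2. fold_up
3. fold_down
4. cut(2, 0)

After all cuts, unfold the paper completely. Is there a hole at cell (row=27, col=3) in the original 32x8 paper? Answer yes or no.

Answer: no

Derivation:
Op 1 fold_left: fold axis v@4; visible region now rows[0,32) x cols[0,4) = 32x4
Op 2 fold_up: fold axis h@16; visible region now rows[0,16) x cols[0,4) = 16x4
Op 3 fold_down: fold axis h@8; visible region now rows[8,16) x cols[0,4) = 8x4
Op 4 cut(2, 0): punch at orig (10,0); cuts so far [(10, 0)]; region rows[8,16) x cols[0,4) = 8x4
Unfold 1 (reflect across h@8): 2 holes -> [(5, 0), (10, 0)]
Unfold 2 (reflect across h@16): 4 holes -> [(5, 0), (10, 0), (21, 0), (26, 0)]
Unfold 3 (reflect across v@4): 8 holes -> [(5, 0), (5, 7), (10, 0), (10, 7), (21, 0), (21, 7), (26, 0), (26, 7)]
Holes: [(5, 0), (5, 7), (10, 0), (10, 7), (21, 0), (21, 7), (26, 0), (26, 7)]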